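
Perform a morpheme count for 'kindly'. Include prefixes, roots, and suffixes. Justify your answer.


Decomposition: kind (root) + -ly (suffix) = 2 morpheme(s)

2 morphemes


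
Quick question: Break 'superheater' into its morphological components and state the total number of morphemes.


Step 1: Identify prefix: 'super' (meaning: above)
Step 2: Identify root: 'heat'
Step 3: Identify suffix(es): 'er'
Decomposition: super- (prefix: above) + heat (root) + -er (suffix: one who)
Total morphemes: 3

3 morphemes (super- (prefix: above) + heat (root) + -er (suffix: one who))


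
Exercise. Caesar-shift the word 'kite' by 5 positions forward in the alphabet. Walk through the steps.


Shift each letter by 5: k -> p, i -> n, t -> y, e -> j. Result: 'pnyj'.

pnyj


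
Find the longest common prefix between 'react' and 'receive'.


Compare from the start: 2 characters match: 're'. Mismatch at position 3: 'a' vs 'c'.

re


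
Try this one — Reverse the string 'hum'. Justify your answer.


Reverse 'hum' character by character: 'muh'.

muh


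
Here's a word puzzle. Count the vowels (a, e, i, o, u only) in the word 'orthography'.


Vowels in 'orthography': o, o, a = 3 vowels.

3


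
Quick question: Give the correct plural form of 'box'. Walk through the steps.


Apply rule: Add -es (sibilant/fricative ending). 'box' becomes 'boxes'.

boxes


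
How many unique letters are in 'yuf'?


Unique letters in 'yuf': {f, u, y} = 3 distinct letters.

3


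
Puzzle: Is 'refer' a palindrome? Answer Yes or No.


Forward: 'refer'
Reversed: 'refer'
They are identical.

Yes


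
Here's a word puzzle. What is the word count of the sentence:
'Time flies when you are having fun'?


Split into words: Time | flies | when | you | are | having | fun = 7 words.

7


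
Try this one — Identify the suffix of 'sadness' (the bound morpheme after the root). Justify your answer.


The word 'sadness' = 'sad' (root) + '-ness' (suffix). The suffix is '-ness'.

ness


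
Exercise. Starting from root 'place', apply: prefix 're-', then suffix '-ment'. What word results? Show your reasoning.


Step 1: Add prefix 're-' to 'place' = 'replace'
Step 2: Add suffix '-ment' to 'replace' = 'replacement'

replacement


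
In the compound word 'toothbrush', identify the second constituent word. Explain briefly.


Split 'toothbrush' into 'tooth' + 'brush'. The second part is 'brush'.

brush


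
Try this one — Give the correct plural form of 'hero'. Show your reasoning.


Apply rule: Add -es (consonant + o). 'hero' becomes 'heroes'.

heroes


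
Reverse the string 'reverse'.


Reverse 'reverse' character by character: 'esrever'.

esrever


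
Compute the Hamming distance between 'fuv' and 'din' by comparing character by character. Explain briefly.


Alignment:
Position 1: 'f' vs 'd' = DIFFER
Position 2: 'u' vs 'i' = DIFFER
Position 3: 'v' vs 'n' = DIFFER
Total differences: 3

3


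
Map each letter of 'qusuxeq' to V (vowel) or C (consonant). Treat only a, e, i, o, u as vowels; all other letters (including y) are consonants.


Letter mapping: q = C, u = V, s = C, u = V, x = C, e = V, q = C.

CVCVCVC


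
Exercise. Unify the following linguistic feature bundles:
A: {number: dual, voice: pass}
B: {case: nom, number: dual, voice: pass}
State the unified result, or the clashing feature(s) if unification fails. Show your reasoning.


Compare features:
case: A=_ vs B=nom -> unified: nom
number: A=dual vs B=dual -> unified: dual
voice: A=pass vs B=pass -> unified: pass
No clashes found.

Unified: {case: nom, number: dual, voice: pass}


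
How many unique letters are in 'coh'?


Unique letters in 'coh': {c, h, o} = 3 distinct letters.

3


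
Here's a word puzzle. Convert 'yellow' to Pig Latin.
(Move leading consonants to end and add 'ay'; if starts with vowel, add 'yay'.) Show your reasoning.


'yellow': move consonant cluster 'y' to end and add 'ay': 'ellowyay'.

ellowyay


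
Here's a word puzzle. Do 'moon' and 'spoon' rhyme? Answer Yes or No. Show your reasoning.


Rime (stressed vowel + following sounds) of 'moon': -oon = /uːn/
Rime of 'spoon': -oon = /uːn/
/uːn/ and /uːn/ are the same ending sound, so the words rhyme.

Yes


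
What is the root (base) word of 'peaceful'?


Remove suffix '-ful' from 'peaceful' to get root 'peace'.

peace


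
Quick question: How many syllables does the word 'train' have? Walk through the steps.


Break 'train' into syllables: train -> train = 1 syllable

1 syllable


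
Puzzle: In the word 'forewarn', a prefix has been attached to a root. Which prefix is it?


The word 'forewarn' = 'fore' (prefix) + 'warn' (root). The prefix is 'fore'.

fore


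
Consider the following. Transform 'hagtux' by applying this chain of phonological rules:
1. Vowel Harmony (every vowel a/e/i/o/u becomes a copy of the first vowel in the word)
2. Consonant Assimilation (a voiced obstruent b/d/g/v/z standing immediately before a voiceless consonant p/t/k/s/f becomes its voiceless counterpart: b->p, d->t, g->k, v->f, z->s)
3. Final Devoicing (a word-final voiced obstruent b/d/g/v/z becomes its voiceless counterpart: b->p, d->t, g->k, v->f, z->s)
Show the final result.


Starting form: 'hagtux'
Rule 1: Vowel Harmony: all vowels become 'a' (matching first vowel). 'hagtux' -> 'hagtax'
Rule 2: Consonant Assimilation: voiced obstruent before voiceless consonant becomes voiceless ('gt' -> 'kt'). 'hagtax' -> 'haktax'
Rule 3: Final Devoicing: final consonant 'x' is not one of the voiced obstruents b/d/g/v/z. No change.
Final form: 'haktax'

haktax


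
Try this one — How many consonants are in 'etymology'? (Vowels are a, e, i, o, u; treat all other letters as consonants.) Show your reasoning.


Consonants in 'etymology': t, y, m, l, g, y = 6 consonants.

6


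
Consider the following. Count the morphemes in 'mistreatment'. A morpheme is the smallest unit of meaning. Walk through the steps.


Decomposition: mis- (prefix) + treat (root) + -ment (suffix) = 3 morpheme(s)

3 morphemes


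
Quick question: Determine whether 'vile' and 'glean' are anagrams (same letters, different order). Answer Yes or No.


Sorted letters of 'vile': 'eilv'
Sorted letters of 'glean': 'aegln'
They do not match.

No


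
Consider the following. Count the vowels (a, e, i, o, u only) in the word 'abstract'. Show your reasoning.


Vowels in 'abstract': a, a = 2 vowels.

2


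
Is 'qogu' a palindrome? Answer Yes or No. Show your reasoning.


Forward: 'qogu'
Reversed: 'ugoq'
They differ.

No


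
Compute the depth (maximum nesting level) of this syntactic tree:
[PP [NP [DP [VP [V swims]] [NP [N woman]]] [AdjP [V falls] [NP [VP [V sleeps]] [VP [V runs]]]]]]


Count bracket nesting levels:
'[' at pos 0: depth = 1
'[' at pos 4: depth = 2
'[' at pos 8: depth = 3
'[' at pos 12: depth = 4
'[' at pos 16: depth = 5
'[' at pos 27: depth = 4
'[' at pos 31: depth = 5
'[' at pos 43: depth = 3
'[' at pos 49: depth = 4
'[' at pos 59: depth = 4
'[' at pos 63: depth = 5
'[' at pos 67: depth = 6
'[' at pos 79: depth = 5
'[' at pos 83: depth = 6
Maximum depth reached: 6

6


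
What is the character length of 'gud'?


Spell out 'gud' and number each letter: g(1), u(2), d(3). Total: 3 letters.

3


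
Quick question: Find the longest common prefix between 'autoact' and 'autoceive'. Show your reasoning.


Compare from the start: 4 characters match: 'auto'. Mismatch at position 5: 'a' vs 'c'.

auto


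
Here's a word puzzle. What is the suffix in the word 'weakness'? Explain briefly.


The word 'weakness' = 'weak' (root) + '-ness' (suffix). The suffix is '-ness'.

ness


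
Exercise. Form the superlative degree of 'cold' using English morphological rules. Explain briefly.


Apply superlative formation (add -est): 'cold' -> 'coldest'.

coldest


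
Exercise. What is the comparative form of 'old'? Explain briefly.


Apply comparative formation (add -er): 'old' -> 'older'.

older


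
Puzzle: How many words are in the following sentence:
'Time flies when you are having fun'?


Split into words: Time | flies | when | you | are | having | fun = 7 words.

7


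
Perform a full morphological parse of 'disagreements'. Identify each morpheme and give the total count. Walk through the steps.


Step 1: Identify prefix: 'dis' (meaning: not/apart)
Step 2: Identify root: 'agree'
Step 3: Identify suffix(es): 'ment, s'
Decomposition: dis- (prefix: not/apart) + agree (root) + -ment (suffix: action/result) + -s (plural)
Total morphemes: 4

4 morphemes (dis- (prefix: not/apart) + agree (root) + -ment (suffix: action/result) + -s (plural))


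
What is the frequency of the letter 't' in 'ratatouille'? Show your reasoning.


Letter 't' in 'ratatouille': found at position(s) 3, 5 = 2 occurrence(s).

2


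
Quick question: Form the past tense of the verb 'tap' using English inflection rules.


Apply rule: Double final consonant and add -ed. 'tap' becomes 'tapped'.

tapped


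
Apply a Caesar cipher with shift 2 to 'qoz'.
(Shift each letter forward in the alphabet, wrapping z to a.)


Shift each letter by 2: q -> s, o -> q, z -> b. Result: 'sqb'.

sqb


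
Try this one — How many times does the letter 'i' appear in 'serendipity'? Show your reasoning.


Letter 'i' in 'serendipity': found at position(s) 7, 9 = 2 occurrence(s).

2


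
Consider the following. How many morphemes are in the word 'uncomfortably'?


Decomposition: un- (prefix) + comfort (root) + -able (suffix) + -ly (suffix) = 4 morpheme(s)

4 morphemes


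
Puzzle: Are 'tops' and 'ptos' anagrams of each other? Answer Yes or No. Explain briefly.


Sorted letters of 'tops': 'opst'
Sorted letters of 'ptos': 'opst'
They match.

Yes


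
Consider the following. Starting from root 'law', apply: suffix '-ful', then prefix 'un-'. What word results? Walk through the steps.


Step 1: Add suffix '-ful' to 'law' = 'lawful'
Step 2: Add prefix 'un-' to 'lawful' = 'unlawful'

unlawful


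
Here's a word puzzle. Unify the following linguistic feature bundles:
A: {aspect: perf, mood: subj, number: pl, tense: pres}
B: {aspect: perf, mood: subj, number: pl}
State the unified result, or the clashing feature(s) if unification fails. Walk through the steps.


Compare features:
aspect: A=perf vs B=perf -> unified: perf
mood: A=subj vs B=subj -> unified: subj
number: A=pl vs B=pl -> unified: pl
tense: A=pres vs B=_ -> unified: pres
No clashes found.

Unified: {aspect: perf, mood: subj, number: pl, tense: pres}


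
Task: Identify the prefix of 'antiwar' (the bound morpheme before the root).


The word 'antiwar' = 'anti' (prefix) + 'war' (root). The prefix is 'anti'.

anti


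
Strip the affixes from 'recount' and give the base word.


Remove prefix 're' from 'recount' to get root 'count'.

count


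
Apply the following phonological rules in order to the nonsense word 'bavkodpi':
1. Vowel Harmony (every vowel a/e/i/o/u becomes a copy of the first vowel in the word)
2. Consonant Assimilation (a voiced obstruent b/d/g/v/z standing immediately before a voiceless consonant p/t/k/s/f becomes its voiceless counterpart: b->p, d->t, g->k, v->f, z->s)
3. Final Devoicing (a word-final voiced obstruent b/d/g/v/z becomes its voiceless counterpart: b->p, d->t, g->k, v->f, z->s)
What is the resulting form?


Starting form: 'bavkodpi'
Rule 1: Vowel Harmony: all vowels become 'a' (matching first vowel). 'bavkodpi' -> 'bavkadpa'
Rule 2: Consonant Assimilation: voiced obstruent before voiceless consonant becomes voiceless ('vk' -> 'fk', 'dp' -> 'tp'). 'bavkadpa' -> 'bafkatpa'
Rule 3: Final Devoicing: the word ends in the vowel 'a', not a consonant. No change.
Final form: 'bafkatpa'

bafkatpa


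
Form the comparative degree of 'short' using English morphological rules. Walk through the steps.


Apply comparative formation (add -er): 'short' -> 'shorter'.

shorter


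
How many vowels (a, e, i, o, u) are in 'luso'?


Vowels in 'luso': u, o = 2 vowels.

2


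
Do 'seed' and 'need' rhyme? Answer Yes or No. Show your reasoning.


Rime (stressed vowel + following sounds) of 'seed': -eed = /iːd/
Rime of 'need': -eed = /iːd/
/iːd/ and /iːd/ are the same ending sound, so the words rhyme.

Yes


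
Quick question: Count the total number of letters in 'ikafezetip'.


Spell out 'ikafezetip' and number each letter: i(1), k(2), a(3), f(4), e(5), z(6), e(7), t(8), i(9), p(10). Total: 10 letters.

10


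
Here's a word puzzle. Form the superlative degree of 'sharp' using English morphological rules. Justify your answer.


Apply superlative formation (add -est): 'sharp' -> 'sharpest'.

sharpest


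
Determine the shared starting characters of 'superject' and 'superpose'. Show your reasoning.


Compare from the start: 5 characters match: 'super'. Mismatch at position 6: 'j' vs 'p'.

super


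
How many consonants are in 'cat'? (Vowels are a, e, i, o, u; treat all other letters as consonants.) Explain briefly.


Consonants in 'cat': c, t = 2 consonants.

2


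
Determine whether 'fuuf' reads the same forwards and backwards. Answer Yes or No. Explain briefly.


Forward: 'fuuf'
Reversed: 'fuuf'
They are identical.

Yes


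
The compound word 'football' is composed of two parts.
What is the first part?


Split 'football' into 'foot' + 'ball'. The first part is 'foot'.

foot


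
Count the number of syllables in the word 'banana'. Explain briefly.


Break 'banana' into syllables: ba-na-na -> ba | na | na = 3 syllables

3 syllables


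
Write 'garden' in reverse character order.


Reverse 'garden' character by character: 'nedrag'.

nedrag


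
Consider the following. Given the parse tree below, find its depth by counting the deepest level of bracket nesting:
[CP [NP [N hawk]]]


Count bracket nesting levels:
'[' at pos 0: depth = 1
'[' at pos 4: depth = 2
'[' at pos 8: depth = 3
Maximum depth reached: 3

3


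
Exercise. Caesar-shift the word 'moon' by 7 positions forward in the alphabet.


Shift each letter by 7: m -> t, o -> v, o -> v, n -> u. Result: 'tvvu'.

tvvu


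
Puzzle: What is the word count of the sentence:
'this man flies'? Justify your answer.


Split into words: this | man | flies = 3 words.

3


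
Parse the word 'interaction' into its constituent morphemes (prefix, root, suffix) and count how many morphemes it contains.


Step 1: Identify prefix: 'inter' (meaning: between)
Step 2: Identify root: 'act'
Step 3: Identify suffix(es): 'ion'
Decomposition: inter- (prefix: between) + act (root) + -ion (suffix: act of)
Total morphemes: 3

3 morphemes (inter- (prefix: between) + act (root) + -ion (suffix: act of))


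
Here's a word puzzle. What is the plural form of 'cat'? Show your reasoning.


Apply rule: Add -s. 'cat' becomes 'cats'.

cats


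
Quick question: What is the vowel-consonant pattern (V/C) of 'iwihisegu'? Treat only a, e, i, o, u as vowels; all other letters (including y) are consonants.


Letter mapping: i = V, w = C, i = V, h = C, i = V, s = C, e = V, g = C, u = V.

VCVCVCVCV


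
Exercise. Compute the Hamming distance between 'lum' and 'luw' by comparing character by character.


Alignment:
Position 1: 'l' vs 'l' = match
Position 2: 'u' vs 'u' = match
Position 3: 'm' vs 'w' = DIFFER
Total differences: 1

1


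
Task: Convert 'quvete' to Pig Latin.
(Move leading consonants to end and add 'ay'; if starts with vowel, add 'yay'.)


'quvete': move consonant cluster 'q' to end and add 'ay': 'uveteqay'.

uveteqay


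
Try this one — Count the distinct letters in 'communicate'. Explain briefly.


Unique letters in 'communicate': {a, c, e, i, m, n, o, t, u} = 9 distinct letters.

9


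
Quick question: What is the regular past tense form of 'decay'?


Apply rule: Add -ed. 'decay' becomes 'decayed'.

decayed


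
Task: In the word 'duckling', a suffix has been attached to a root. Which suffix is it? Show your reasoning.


The word 'duckling' = 'duck' (root) + '-ling' (suffix). The suffix is '-ling'.

ling


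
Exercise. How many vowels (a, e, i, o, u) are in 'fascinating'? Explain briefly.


Vowels in 'fascinating': a, i, a, i = 4 vowels.

4


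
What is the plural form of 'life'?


Apply rule: Change -fe to -ves. 'life' becomes 'lives'.

lives


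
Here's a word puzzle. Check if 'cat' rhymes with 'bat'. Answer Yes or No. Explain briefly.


Rime (stressed vowel + following sounds) of 'cat': -at = /æt/
Rime of 'bat': -at = /æt/
/æt/ and /æt/ are the same ending sound, so the words rhyme.

Yes


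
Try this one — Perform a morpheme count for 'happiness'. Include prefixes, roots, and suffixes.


Decomposition: happy (root) + -ness (suffix) = 2 morpheme(s)

2 morphemes


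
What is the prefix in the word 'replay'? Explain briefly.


The word 'replay' = 're' (prefix) + 'play' (root). The prefix is 're'.

re


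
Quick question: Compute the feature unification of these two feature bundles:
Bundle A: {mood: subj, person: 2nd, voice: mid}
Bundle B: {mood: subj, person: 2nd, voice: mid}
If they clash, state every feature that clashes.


Compare features:
mood: A=subj vs B=subj -> unified: subj
person: A=2nd vs B=2nd -> unified: 2nd
voice: A=mid vs B=mid -> unified: mid
No clashes found.

Unified: {mood: subj, person: 2nd, voice: mid}


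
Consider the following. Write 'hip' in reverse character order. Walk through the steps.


Reverse 'hip' character by character: 'pih'.

pih


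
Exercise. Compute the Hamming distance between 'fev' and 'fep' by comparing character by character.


Alignment:
Position 1: 'f' vs 'f' = match
Position 2: 'e' vs 'e' = match
Position 3: 'v' vs 'p' = DIFFER
Total differences: 1

1


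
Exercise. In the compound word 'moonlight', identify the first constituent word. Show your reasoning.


Split 'moonlight' into 'moon' + 'light'. The first part is 'moon'.

moon


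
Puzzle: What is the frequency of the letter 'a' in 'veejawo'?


Letter 'a' in 'veejawo': found at position(s) 5 = 1 occurrence(s).

1


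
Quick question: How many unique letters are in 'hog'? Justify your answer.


Unique letters in 'hog': {g, h, o} = 3 distinct letters.

3


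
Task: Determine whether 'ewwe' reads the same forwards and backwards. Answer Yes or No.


Forward: 'ewwe'
Reversed: 'ewwe'
They are identical.

Yes


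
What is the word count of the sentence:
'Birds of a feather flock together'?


Split into words: Birds | of | a | feather | flock | together = 6 words.

6


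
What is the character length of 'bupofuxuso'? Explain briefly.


Spell out 'bupofuxuso' and number each letter: b(1), u(2), p(3), o(4), f(5), u(6), x(7), u(8), s(9), o(10). Total: 10 letters.

10


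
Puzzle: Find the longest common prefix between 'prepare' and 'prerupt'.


Compare from the start: 3 characters match: 'pre'. Mismatch at position 4: 'p' vs 'r'.

pre


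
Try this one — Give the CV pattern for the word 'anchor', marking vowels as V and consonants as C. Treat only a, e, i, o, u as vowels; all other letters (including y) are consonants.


Letter mapping: a = V, n = C, c = C, h = C, o = V, r = C.

VCCCVC


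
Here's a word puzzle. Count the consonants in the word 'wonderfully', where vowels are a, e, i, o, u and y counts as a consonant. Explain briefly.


Consonants in 'wonderfully': w, n, d, r, f, l, l, y = 8 consonants.

8


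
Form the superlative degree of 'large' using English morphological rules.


Apply superlative formation (ends in e: add -st): 'large' -> 'largest'.

largest


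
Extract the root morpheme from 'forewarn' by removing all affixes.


Remove prefix 'fore' from 'forewarn' to get root 'warn'.

warn


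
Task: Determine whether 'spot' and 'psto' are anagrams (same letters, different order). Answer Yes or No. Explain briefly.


Sorted letters of 'spot': 'opst'
Sorted letters of 'psto': 'opst'
They match.

Yes


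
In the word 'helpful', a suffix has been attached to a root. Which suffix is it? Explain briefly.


The word 'helpful' = 'help' (root) + '-ful' (suffix). The suffix is '-ful'.

ful


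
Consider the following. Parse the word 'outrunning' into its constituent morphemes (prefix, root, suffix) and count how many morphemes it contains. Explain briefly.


Step 1: Identify prefix: 'out' (meaning: surpass)
Step 2: Identify root: 'run'
Step 3: Identify suffix(es): 'ing'
Decomposition: out- (prefix: surpass) + run (root) + -ing (suffix: ongoing action)
Total morphemes: 3

3 morphemes (out- (prefix: surpass) + run (root) + -ing (suffix: ongoing action))


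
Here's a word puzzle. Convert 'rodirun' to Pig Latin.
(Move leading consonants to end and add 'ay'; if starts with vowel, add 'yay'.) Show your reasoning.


'rodirun': move consonant cluster 'r' to end and add 'ay': 'odirunray'.

odirunray


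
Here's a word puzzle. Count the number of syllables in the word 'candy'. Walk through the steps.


Break 'candy' into syllables: can-dy -> can | dy = 2 syllables

2 syllables


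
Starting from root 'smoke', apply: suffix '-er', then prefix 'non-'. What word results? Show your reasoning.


Step 1: Add suffix '-er' to 'smoke' = 'smoker'
Step 2: Add prefix 'non-' to 'smoker' = 'nonsmoker'

nonsmoker


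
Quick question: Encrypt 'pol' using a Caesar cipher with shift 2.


Shift each letter by 2: p -> r, o -> q, l -> n. Result: 'rqn'.

rqn


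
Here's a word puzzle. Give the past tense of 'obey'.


Apply rule: Add -ed. 'obey' becomes 'obeyed'.

obeyed


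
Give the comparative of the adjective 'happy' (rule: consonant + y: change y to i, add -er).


Apply comparative formation (consonant + y: change y to i, add -er): 'happy' -> 'happier'.

happier


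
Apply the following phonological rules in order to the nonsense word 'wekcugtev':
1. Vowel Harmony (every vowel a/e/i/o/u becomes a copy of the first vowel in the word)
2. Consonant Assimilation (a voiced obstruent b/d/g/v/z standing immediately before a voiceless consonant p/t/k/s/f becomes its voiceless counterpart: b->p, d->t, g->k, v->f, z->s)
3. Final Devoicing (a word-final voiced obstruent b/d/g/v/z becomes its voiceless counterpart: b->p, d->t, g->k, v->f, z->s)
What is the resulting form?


Starting form: 'wekcugtev'
Rule 1: Vowel Harmony: all vowels become 'e' (matching first vowel). 'wekcugtev' -> 'wekcegtev'
Rule 2: Consonant Assimilation: voiced obstruent before voiceless consonant becomes voiceless ('gt' -> 'kt'). 'wekcegtev' -> 'wekcektev'
Rule 3: Final Devoicing: word-final voiced obstruent 'v' becomes voiceless 'f'. 'wekcektev' -> 'wekcektef'
Final form: 'wekcektef'

wekcektef


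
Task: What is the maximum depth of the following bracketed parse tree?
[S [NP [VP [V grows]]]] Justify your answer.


Count bracket nesting levels:
'[' at pos 0: depth = 1
'[' at pos 3: depth = 2
'[' at pos 7: depth = 3
'[' at pos 11: depth = 4
Maximum depth reached: 4

4


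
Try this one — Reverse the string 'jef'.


Reverse 'jef' character by character: 'fej'.

fej


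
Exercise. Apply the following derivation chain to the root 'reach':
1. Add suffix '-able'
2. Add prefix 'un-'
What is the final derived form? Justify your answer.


Step 1: Add suffix '-able' to 'reach' = 'reachable'
Step 2: Add prefix 'un-' to 'reachable' = 'unreachable'

unreachable


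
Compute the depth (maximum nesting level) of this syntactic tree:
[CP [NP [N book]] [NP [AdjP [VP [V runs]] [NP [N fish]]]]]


Count bracket nesting levels:
'[' at pos 0: depth = 1
'[' at pos 4: depth = 2
'[' at pos 8: depth = 3
'[' at pos 18: depth = 2
'[' at pos 22: depth = 3
'[' at pos 28: depth = 4
'[' at pos 32: depth = 5
'[' at pos 42: depth = 4
'[' at pos 46: depth = 5
Maximum depth reached: 5

5


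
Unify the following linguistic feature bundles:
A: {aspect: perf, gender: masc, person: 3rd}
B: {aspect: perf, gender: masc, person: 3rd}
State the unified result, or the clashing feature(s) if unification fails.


Compare features:
aspect: A=perf vs B=perf -> unified: perf
gender: A=masc vs B=masc -> unified: masc
person: A=3rd vs B=3rd -> unified: 3rd
No clashes found.

Unified: {aspect: perf, gender: masc, person: 3rd}


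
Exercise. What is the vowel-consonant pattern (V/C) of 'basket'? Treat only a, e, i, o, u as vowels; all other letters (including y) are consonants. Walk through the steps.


Letter mapping: b = C, a = V, s = C, k = C, e = V, t = C.

CVCCVC


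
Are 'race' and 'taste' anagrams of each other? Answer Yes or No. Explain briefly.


Sorted letters of 'race': 'acer'
Sorted letters of 'taste': 'aestt'
They do not match.

No


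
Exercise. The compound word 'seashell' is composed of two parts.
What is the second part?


Split 'seashell' into 'sea' + 'shell'. The second part is 'shell'.

shell


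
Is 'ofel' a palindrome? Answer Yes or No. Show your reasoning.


Forward: 'ofel'
Reversed: 'lefo'
They differ.

No


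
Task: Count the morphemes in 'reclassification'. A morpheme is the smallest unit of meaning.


Decomposition: re- (prefix) + class (root) + -ify (suffix) + -ation (suffix) = 4 morpheme(s)

4 morphemes


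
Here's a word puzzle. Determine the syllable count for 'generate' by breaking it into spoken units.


Break 'generate' into syllables: gen-er-ate -> gen | er | ate = 3 syllables

3 syllables


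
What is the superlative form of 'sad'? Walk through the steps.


Apply superlative formation (double final consonant, add -est): 'sad' -> 'saddest'.

saddest


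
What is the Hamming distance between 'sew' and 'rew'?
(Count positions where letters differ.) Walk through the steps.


Alignment:
Position 1: 's' vs 'r' = DIFFER
Position 2: 'e' vs 'e' = match
Position 3: 'w' vs 'w' = match
Total differences: 1

1


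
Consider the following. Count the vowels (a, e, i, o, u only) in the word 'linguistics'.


Vowels in 'linguistics': i, u, i, i = 4 vowels.

4


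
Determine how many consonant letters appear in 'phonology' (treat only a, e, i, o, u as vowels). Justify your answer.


Consonants in 'phonology': p, h, n, l, g, y = 6 consonants.

6


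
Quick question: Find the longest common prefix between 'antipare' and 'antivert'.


Compare from the start: 4 characters match: 'anti'. Mismatch at position 5: 'p' vs 'v'.

anti


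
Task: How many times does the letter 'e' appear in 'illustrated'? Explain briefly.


Letter 'e' in 'illustrated': found at position(s) 10 = 1 occurrence(s).

1


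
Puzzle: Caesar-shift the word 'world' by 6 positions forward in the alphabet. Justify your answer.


Shift each letter by 6: w -> c, o -> u, r -> x, l -> r, d -> j. Result: 'cuxrj'.

cuxrj


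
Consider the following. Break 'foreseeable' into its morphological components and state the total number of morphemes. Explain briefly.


Step 1: Identify prefix: 'fore' (meaning: before/front)
Step 2: Identify root: 'see'
Step 3: Identify suffix(es): 'able'
Decomposition: fore- (prefix: before/front) + see (root) + -able (suffix: capable of)
Total morphemes: 3

3 morphemes (fore- (prefix: before/front) + see (root) + -able (suffix: capable of))


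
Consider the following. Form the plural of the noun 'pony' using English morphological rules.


Apply rule: Change -y to -ies (consonant + y). 'pony' becomes 'ponies'.

ponies


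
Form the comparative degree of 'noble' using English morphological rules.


Apply comparative formation (ends in e: add -r): 'noble' -> 'nobler'.

nobler


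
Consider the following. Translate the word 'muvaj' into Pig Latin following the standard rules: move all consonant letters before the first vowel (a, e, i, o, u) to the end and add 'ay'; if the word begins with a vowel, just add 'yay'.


'muvaj': move consonant cluster 'm' to end and add 'ay': 'uvajmay'.

uvajmay


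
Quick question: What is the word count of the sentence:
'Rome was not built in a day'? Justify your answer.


Split into words: Rome | was | not | built | in | a | day = 7 words.

7


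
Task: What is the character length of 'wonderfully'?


Spell out 'wonderfully' and number each letter: w(1), o(2), n(3), d(4), e(5), r(6), f(7), u(8), l(9), l(10), y(11). Total: 11 letters.

11


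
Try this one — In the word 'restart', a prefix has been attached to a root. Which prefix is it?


The word 'restart' = 're' (prefix) + 'start' (root). The prefix is 're'.

re


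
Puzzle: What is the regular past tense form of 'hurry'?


Apply rule: Change -y to -ied. 'hurry' becomes 'hurried'.

hurried


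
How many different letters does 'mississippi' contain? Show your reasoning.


Unique letters in 'mississippi': {i, m, p, s} = 4 distinct letters.

4


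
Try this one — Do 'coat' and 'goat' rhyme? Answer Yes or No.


Rime (stressed vowel + following sounds) of 'coat': -oat = /oʊt/
Rime of 'goat': -oat = /oʊt/
/oʊt/ and /oʊt/ are the same ending sound, so the words rhyme.

Yes


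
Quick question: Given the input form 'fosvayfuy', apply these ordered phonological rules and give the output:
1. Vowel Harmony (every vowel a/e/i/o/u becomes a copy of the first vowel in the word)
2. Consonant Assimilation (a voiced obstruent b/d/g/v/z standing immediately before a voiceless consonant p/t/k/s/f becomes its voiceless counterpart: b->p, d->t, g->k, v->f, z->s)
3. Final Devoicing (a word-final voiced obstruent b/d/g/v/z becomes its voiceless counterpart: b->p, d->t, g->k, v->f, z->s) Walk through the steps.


Starting form: 'fosvayfuy'
Rule 1: Vowel Harmony: all vowels become 'o' (matching first vowel). 'fosvayfuy' -> 'fosvoyfoy'
Rule 2: Consonant Assimilation: no voiced obstruent (b/d/g/v/z) stands immediately before a voiceless consonant (p/t/k/s/f). No change.
Rule 3: Final Devoicing: final consonant 'y' is not one of the voiced obstruents b/d/g/v/z. No change.
Final form: 'fosvoyfoy'

fosvoyfoy


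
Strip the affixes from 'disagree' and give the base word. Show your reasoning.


Remove prefix 'dis' from 'disagree' to get root 'agree'.

agree


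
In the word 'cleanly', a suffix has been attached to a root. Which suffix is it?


The word 'cleanly' = 'clean' (root) + '-ly' (suffix). The suffix is '-ly'.

ly


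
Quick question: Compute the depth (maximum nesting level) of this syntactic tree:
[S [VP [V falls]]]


Count bracket nesting levels:
'[' at pos 0: depth = 1
'[' at pos 3: depth = 2
'[' at pos 7: depth = 3
Maximum depth reached: 3

3


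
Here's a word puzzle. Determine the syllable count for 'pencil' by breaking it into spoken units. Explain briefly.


Break 'pencil' into syllables: pen-cil -> pen | cil = 2 syllables

2 syllables


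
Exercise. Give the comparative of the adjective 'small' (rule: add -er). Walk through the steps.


Apply comparative formation (add -er): 'small' -> 'smaller'.

smaller


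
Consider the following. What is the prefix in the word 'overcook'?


The word 'overcook' = 'over' (prefix) + 'cook' (root). The prefix is 'over'.

over


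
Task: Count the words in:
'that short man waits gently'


Split into words: that | short | man | waits | gently = 5 words.

5


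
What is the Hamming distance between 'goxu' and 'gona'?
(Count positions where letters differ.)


Alignment:
Position 1: 'g' vs 'g' = match
Position 2: 'o' vs 'o' = match
Position 3: 'x' vs 'n' = DIFFER
Position 4: 'u' vs 'a' = DIFFER
Total differences: 2

2


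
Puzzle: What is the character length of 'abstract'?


Spell out 'abstract' and number each letter: a(1), b(2), s(3), t(4), r(5), a(6), c(7), t(8). Total: 8 letters.

8


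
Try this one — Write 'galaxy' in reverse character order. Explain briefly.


Reverse 'galaxy' character by character: 'yxalag'.

yxalag


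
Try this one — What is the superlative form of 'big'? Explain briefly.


Apply superlative formation (double final consonant, add -est): 'big' -> 'biggest'.

biggest


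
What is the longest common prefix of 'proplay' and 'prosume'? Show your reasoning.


Compare from the start: 3 characters match: 'pro'. Mismatch at position 4: 'p' vs 's'.

pro


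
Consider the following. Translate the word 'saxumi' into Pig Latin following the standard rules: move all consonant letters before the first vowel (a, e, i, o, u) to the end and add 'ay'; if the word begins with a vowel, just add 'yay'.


'saxumi': move consonant cluster 's' to end and add 'ay': 'axumisay'.

axumisay


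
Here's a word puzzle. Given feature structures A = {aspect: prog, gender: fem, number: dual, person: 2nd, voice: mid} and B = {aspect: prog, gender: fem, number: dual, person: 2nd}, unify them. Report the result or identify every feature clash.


Compare features:
aspect: A=prog vs B=prog -> unified: prog
gender: A=fem vs B=fem -> unified: fem
number: A=dual vs B=dual -> unified: dual
person: A=2nd vs B=2nd -> unified: 2nd
voice: A=mid vs B=_ -> unified: mid
No clashes found.

Unified: {aspect: prog, gender: fem, number: dual, person: 2nd, voice: mid}


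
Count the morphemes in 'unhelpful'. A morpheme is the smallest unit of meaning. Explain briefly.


Decomposition: un- (prefix) + help (root) + -ful (suffix) = 3 morpheme(s)

3 morphemes


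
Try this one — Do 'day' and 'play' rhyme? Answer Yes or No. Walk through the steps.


Rime (stressed vowel + following sounds) of 'day': -ay = /eɪ/
Rime of 'play': -ay = /eɪ/
/eɪ/ and /eɪ/ are the same ending sound, so the words rhyme.

Yes


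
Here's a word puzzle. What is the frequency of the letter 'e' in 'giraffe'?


Letter 'e' in 'giraffe': found at position(s) 7 = 1 occurrence(s).

1


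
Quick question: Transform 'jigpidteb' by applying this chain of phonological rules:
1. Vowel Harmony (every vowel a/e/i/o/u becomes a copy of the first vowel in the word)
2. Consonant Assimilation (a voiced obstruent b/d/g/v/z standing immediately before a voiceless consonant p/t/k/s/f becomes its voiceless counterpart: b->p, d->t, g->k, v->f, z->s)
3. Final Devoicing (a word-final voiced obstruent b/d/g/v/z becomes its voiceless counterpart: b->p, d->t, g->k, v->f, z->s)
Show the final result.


Starting form: 'jigpidteb'
Rule 1: Vowel Harmony: all vowels become 'i' (matching first vowel). 'jigpidteb' -> 'jigpidtib'
Rule 2: Consonant Assimilation: voiced obstruent before voiceless consonant becomes voiceless ('gp' -> 'kp', 'dt' -> 'tt'). 'jigpidtib' -> 'jikpittib'
Rule 3: Final Devoicing: word-final voiced obstruent 'b' becomes voiceless 'p'. 'jikpittib' -> 'jikpittip'
Final form: 'jikpittip'

jikpittip


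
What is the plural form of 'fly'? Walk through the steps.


Apply rule: Change -y to -ies (consonant + y). 'fly' becomes 'flies'.

flies


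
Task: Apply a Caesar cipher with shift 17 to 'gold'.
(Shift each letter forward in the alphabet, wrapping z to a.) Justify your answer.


Shift each letter by 17: g -> x, o -> f, l -> c, d -> u. Result: 'xfcu'.

xfcu


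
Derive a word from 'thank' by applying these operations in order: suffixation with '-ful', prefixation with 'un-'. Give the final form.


Step 1: Add suffix '-ful' to 'thank' = 'thankful'
Step 2: Add prefix 'un-' to 'thankful' = 'unthankful'

unthankful


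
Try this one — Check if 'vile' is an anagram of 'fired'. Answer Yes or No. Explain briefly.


Sorted letters of 'vile': 'eilv'
Sorted letters of 'fired': 'defir'
They do not match.

No


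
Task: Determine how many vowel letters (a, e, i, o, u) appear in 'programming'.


Vowels in 'programming': o, a, i = 3 vowels.

3


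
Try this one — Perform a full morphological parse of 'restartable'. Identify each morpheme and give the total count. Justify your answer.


Step 1: Identify prefix: 're' (meaning: again)
Step 2: Identify root: 'start'
Step 3: Identify suffix(es): 'able'
Decomposition: re- (prefix: again) + start (root) + -able (suffix: capable of)
Total morphemes: 3

3 morphemes (re- (prefix: again) + start (root) + -able (suffix: capable of))


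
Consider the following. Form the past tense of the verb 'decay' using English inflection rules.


Apply rule: Add -ed. 'decay' becomes 'decayed'.

decayed


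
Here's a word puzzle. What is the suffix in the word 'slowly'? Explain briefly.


The word 'slowly' = 'slow' (root) + '-ly' (suffix). The suffix is '-ly'.

ly


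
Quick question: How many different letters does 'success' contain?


Unique letters in 'success': {c, e, s, u} = 4 distinct letters.

4


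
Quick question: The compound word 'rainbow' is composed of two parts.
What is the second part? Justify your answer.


Split 'rainbow' into 'rain' + 'bow'. The second part is 'bow'.

bow


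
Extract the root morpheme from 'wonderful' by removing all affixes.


Remove suffix '-ful' from 'wonderful' to get root 'wonder'.

wonder


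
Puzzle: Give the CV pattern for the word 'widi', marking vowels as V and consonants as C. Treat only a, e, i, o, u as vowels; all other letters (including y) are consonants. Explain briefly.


Letter mapping: w = C, i = V, d = C, i = V.

CVCV


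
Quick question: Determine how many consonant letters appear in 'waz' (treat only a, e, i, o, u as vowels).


Consonants in 'waz': w, z = 2 consonants.

2


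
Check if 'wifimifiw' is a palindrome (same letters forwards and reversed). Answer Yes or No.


Forward: 'wifimifiw'
Reversed: 'wifimifiw'
They are identical.

Yes


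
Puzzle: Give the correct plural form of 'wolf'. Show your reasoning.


Apply rule: Change -f to -ves. 'wolf' becomes 'wolves'.

wolves


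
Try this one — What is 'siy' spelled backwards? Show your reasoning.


Reverse 'siy' character by character: 'yis'.

yis


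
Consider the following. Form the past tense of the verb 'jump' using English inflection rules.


Apply rule: Add -ed. 'jump' becomes 'jumped'.

jumped


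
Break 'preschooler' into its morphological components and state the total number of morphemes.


Step 1: Identify prefix: 'pre' (meaning: before)
Step 2: Identify root: 'school'
Step 3: Identify suffix(es): 'er'
Decomposition: pre- (prefix: before) + school (root) + -er (suffix: one who)
Total morphemes: 3

3 morphemes (pre- (prefix: before) + school (root) + -er (suffix: one who))


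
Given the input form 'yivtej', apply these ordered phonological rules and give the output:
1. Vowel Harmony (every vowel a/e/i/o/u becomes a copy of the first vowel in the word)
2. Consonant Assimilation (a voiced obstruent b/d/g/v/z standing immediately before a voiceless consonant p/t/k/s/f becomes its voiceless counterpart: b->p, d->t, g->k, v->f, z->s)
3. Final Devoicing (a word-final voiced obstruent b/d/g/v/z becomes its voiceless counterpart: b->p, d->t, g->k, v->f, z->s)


Starting form: 'yivtej'
Rule 1: Vowel Harmony: all vowels become 'i' (matching first vowel). 'yivtej' -> 'yivtij'
Rule 2: Consonant Assimilation: voiced obstruent before voiceless consonant becomes voiceless ('vt' -> 'ft'). 'yivtij' -> 'yiftij'
Rule 3: Final Devoicing: final consonant 'j' is not one of the voiced obstruents b/d/g/v/z. No change.
Final form: 'yiftij'

yiftij


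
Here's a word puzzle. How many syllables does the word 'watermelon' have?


Break 'watermelon' into syllables: wa-ter-mel-on -> wa | ter | mel | on = 4 syllables

4 syllables


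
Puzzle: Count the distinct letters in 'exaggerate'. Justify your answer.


Unique letters in 'exaggerate': {a, e, g, r, t, x} = 6 distinct letters.

6


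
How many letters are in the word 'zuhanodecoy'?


Spell out 'zuhanodecoy' and number each letter: z(1), u(2), h(3), a(4), n(5), o(6), d(7), e(8), c(9), o(10), y(11). Total: 11 letters.

11


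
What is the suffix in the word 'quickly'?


The word 'quickly' = 'quick' (root) + '-ly' (suffix). The suffix is '-ly'.

ly
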